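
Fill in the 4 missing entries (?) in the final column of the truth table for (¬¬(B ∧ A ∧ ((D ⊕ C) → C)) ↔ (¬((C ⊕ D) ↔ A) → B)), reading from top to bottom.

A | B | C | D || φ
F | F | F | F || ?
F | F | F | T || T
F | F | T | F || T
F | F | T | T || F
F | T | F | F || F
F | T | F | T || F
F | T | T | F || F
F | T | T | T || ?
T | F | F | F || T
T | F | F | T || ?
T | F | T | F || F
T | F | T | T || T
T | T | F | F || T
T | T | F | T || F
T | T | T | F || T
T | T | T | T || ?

F, F, F, T

Row A=F, B=F, C=F, D=F: ¬¬(B ∧ A ∧ ((D ⊕ C) → C)) = F, (¬((C ⊕ D) ↔ A) → B) = T, so the formula = F.
Row A=F, B=T, C=T, D=T: ¬¬(B ∧ A ∧ ((D ⊕ C) → C)) = F, (¬((C ⊕ D) ↔ A) → B) = T, so the formula = F.
Row A=T, B=F, C=F, D=T: ¬¬(B ∧ A ∧ ((D ⊕ C) → C)) = F, (¬((C ⊕ D) ↔ A) → B) = T, so the formula = F.
Row A=T, B=T, C=T, D=T: ¬¬(B ∧ A ∧ ((D ⊕ C) → C)) = T, (¬((C ⊕ D) ↔ A) → B) = T, so the formula = T.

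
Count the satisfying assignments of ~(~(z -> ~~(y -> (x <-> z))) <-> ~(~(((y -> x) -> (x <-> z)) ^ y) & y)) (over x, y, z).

6

x | y | z || φ
F | F | F || T
F | F | T || T
F | T | F || F
F | T | T || T
T | F | F || T
T | F | T || T
T | T | F || T
T | T | T || F
The formula is true on 6 of the 8 rows.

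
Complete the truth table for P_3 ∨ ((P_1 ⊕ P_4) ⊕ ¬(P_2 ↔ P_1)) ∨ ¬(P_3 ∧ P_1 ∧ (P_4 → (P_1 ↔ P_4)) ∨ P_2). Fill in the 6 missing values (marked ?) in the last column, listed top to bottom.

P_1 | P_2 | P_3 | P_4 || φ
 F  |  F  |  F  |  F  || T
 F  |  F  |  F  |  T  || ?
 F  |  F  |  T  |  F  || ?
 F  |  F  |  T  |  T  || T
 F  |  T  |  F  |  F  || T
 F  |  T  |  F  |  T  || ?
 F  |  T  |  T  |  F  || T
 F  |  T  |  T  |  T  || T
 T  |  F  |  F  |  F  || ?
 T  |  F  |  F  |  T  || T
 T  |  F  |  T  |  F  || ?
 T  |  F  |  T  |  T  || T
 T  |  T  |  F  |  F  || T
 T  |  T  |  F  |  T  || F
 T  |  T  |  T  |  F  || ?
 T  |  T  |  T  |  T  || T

T, T, F, T, T, T

Row P_1=F, P_2=F, P_3=F, P_4=T: ((P_1 ⊕ P_4) ⊕ ¬(P_2 ↔ P_1)) = T, ¬(P_3 ∧ P_1 ∧ (P_4 → (P_1 ↔ P_4)) ∨ P_2) = T, so the formula = T.
Row P_1=F, P_2=F, P_3=T, P_4=F: ((P_1 ⊕ P_4) ⊕ ¬(P_2 ↔ P_1)) = F, ¬(P_3 ∧ P_1 ∧ (P_4 → (P_1 ↔ P_4)) ∨ P_2) = T, so the formula = T.
Row P_1=F, P_2=T, P_3=F, P_4=T: ((P_1 ⊕ P_4) ⊕ ¬(P_2 ↔ P_1)) = F, ¬(P_3 ∧ P_1 ∧ (P_4 → (P_1 ↔ P_4)) ∨ P_2) = F, so the formula = F.
Row P_1=T, P_2=F, P_3=F, P_4=F: ((P_1 ⊕ P_4) ⊕ ¬(P_2 ↔ P_1)) = F, ¬(P_3 ∧ P_1 ∧ (P_4 → (P_1 ↔ P_4)) ∨ P_2) = T, so the formula = T.
Row P_1=T, P_2=F, P_3=T, P_4=F: ((P_1 ⊕ P_4) ⊕ ¬(P_2 ↔ P_1)) = F, ¬(P_3 ∧ P_1 ∧ (P_4 → (P_1 ↔ P_4)) ∨ P_2) = F, so the formula = T.
Row P_1=T, P_2=T, P_3=T, P_4=F: ((P_1 ⊕ P_4) ⊕ ¬(P_2 ↔ P_1)) = T, ¬(P_3 ∧ P_1 ∧ (P_4 → (P_1 ↔ P_4)) ∨ P_2) = F, so the formula = T.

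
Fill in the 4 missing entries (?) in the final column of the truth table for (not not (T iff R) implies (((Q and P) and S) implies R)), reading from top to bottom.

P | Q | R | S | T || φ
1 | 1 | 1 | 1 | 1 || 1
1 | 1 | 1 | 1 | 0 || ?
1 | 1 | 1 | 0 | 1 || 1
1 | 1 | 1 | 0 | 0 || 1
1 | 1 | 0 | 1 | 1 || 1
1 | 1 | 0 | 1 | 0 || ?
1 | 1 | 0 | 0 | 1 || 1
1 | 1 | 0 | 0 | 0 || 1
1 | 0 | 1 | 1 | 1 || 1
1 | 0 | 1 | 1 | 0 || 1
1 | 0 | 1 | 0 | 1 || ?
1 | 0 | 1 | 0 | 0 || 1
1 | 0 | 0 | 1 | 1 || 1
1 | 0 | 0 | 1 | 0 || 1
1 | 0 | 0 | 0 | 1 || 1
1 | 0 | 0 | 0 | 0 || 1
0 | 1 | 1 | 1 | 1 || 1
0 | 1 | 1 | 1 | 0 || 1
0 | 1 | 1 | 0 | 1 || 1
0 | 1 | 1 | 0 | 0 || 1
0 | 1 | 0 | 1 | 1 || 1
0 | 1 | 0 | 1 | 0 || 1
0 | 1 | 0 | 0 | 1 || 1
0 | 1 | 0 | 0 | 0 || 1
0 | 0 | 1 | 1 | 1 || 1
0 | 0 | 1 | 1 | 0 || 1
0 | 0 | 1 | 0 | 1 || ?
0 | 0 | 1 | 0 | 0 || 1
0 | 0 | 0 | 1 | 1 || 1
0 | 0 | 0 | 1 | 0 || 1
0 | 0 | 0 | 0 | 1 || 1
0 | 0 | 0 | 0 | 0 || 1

Row P=1, Q=1, R=1, S=1, T=0: not not (T iff R) = 0, (((Q and P) and S) implies R) = 1, so the formula = 1.
Row P=1, Q=1, R=0, S=1, T=0: not not (T iff R) = 1, (((Q and P) and S) implies R) = 0, so the formula = 0.
Row P=1, Q=0, R=1, S=0, T=1: not not (T iff R) = 1, (((Q and P) and S) implies R) = 1, so the formula = 1.
Row P=0, Q=0, R=1, S=0, T=1: not not (T iff R) = 1, (((Q and P) and S) implies R) = 1, so the formula = 1.

1, 0, 1, 1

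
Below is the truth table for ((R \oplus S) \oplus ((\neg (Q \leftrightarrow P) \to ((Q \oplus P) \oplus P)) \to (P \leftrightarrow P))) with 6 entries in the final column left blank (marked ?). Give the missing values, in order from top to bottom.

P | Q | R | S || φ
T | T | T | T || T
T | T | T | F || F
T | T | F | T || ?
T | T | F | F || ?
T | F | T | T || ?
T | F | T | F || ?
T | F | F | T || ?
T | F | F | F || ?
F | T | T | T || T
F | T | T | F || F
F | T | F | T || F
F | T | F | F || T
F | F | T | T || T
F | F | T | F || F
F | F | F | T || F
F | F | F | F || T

F, T, T, F, F, T

Row P=T, Q=T, R=F, S=T: (R \oplus S) = T, ((\neg (Q \leftrightarrow P) \to ((Q \oplus P) \oplus P)) \to (P \leftrightarrow P)) = T, so the formula = F.
Row P=T, Q=T, R=F, S=F: (R \oplus S) = F, ((\neg (Q \leftrightarrow P) \to ((Q \oplus P) \oplus P)) \to (P \leftrightarrow P)) = T, so the formula = T.
Row P=T, Q=F, R=T, S=T: (R \oplus S) = F, ((\neg (Q \leftrightarrow P) \to ((Q \oplus P) \oplus P)) \to (P \leftrightarrow P)) = T, so the formula = T.
Row P=T, Q=F, R=T, S=F: (R \oplus S) = T, ((\neg (Q \leftrightarrow P) \to ((Q \oplus P) \oplus P)) \to (P \leftrightarrow P)) = T, so the formula = F.
Row P=T, Q=F, R=F, S=T: (R \oplus S) = T, ((\neg (Q \leftrightarrow P) \to ((Q \oplus P) \oplus P)) \to (P \leftrightarrow P)) = T, so the formula = F.
Row P=T, Q=F, R=F, S=F: (R \oplus S) = F, ((\neg (Q \leftrightarrow P) \to ((Q \oplus P) \oplus P)) \to (P \leftrightarrow P)) = T, so the formula = T.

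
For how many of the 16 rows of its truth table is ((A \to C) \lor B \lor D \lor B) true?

15

A | B | C | D | φ
- | - | - | - | -
1 | 1 | 1 | 1 | 1
1 | 1 | 1 | 0 | 1
1 | 1 | 0 | 1 | 1
1 | 1 | 0 | 0 | 1
1 | 0 | 1 | 1 | 1
1 | 0 | 1 | 0 | 1
1 | 0 | 0 | 1 | 1
1 | 0 | 0 | 0 | 0
0 | 1 | 1 | 1 | 1
0 | 1 | 1 | 0 | 1
0 | 1 | 0 | 1 | 1
0 | 1 | 0 | 0 | 1
0 | 0 | 1 | 1 | 1
0 | 0 | 1 | 0 | 1
0 | 0 | 0 | 1 | 1
0 | 0 | 0 | 0 | 1
The formula is true on 15 of the 16 rows.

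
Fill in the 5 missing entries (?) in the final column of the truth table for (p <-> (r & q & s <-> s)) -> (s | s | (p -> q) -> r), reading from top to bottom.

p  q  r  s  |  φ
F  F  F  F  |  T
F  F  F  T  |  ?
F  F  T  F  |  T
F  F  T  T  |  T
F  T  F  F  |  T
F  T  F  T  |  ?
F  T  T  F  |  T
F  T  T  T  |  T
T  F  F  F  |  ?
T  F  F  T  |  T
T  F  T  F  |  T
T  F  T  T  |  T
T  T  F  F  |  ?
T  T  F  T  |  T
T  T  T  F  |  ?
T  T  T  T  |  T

F, F, T, F, T

Row p=F, q=F, r=F, s=T: (p <-> (r & q & s <-> s)) = T, (s | s | (p -> q) -> r) = F, so the formula = F.
Row p=F, q=T, r=F, s=T: (p <-> (r & q & s <-> s)) = T, (s | s | (p -> q) -> r) = F, so the formula = F.
Row p=T, q=F, r=F, s=F: (p <-> (r & q & s <-> s)) = T, (s | s | (p -> q) -> r) = T, so the formula = T.
Row p=T, q=T, r=F, s=F: (p <-> (r & q & s <-> s)) = T, (s | s | (p -> q) -> r) = F, so the formula = F.
Row p=T, q=T, r=T, s=F: (p <-> (r & q & s <-> s)) = T, (s | s | (p -> q) -> r) = T, so the formula = T.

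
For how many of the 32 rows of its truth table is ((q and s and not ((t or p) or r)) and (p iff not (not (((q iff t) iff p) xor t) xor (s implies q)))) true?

1

p | q | r | s | t | φ
- | - | - | - | - | -
T | T | T | T | T | F
T | T | T | T | F | F
T | T | T | F | T | F
T | T | T | F | F | F
T | T | F | T | T | F
T | T | F | T | F | F
T | T | F | F | T | F
T | T | F | F | F | F
T | F | T | T | T | F
T | F | T | T | F | F
T | F | T | F | T | F
T | F | T | F | F | F
T | F | F | T | T | F
T | F | F | T | F | F
T | F | F | F | T | F
T | F | F | F | F | F
F | T | T | T | T | F
F | T | T | T | F | F
F | T | T | F | T | F
F | T | T | F | F | F
F | T | F | T | T | F
F | T | F | T | F | T
F | T | F | F | T | F
F | T | F | F | F | F
F | F | T | T | T | F
F | F | T | T | F | F
F | F | T | F | T | F
F | F | T | F | F | F
F | F | F | T | T | F
F | F | F | T | F | F
F | F | F | F | T | F
F | F | F | F | F | F
The formula is true on 1 of the 32 rows.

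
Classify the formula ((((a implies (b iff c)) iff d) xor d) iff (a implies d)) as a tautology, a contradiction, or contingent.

contingent

a | b | c | d || (b iff c) | (a implies (b iff c)) | (a implies d) | φ
T | T | T | T ||     T     |           T           |       T       | F
T | T | T | F ||     T     |           T           |       F       | T
T | T | F | T ||     F     |           F           |       T       | T
T | T | F | F ||     F     |           F           |       F       | F
T | F | T | T ||     F     |           F           |       T       | T
T | F | T | F ||     F     |           F           |       F       | F
T | F | F | T ||     T     |           T           |       T       | F
T | F | F | F ||     T     |           T           |       F       | T
F | T | T | T ||     T     |           T           |       T       | F
F | T | T | F ||     T     |           T           |       T       | F
F | T | F | T ||     F     |           T           |       T       | F
F | T | F | F ||     F     |           T           |       T       | F
F | F | T | T ||     F     |           T           |       T       | F
F | F | T | F ||     F     |           T           |       T       | F
F | F | F | T ||     T     |           T           |       T       | F
F | F | F | F ||     T     |           T           |       T       | F
4 of 16 rows are T, so the formula is contingent.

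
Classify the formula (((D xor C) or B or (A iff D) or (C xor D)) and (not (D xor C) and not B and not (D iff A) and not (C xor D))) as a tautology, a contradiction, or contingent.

  A   |   B   |   C   |   D   | (D xor C) | (A iff D) | (C xor D) | not (D xor C) | not B | (D iff A) | not (D iff A) | not (C xor D) |   φ  
----- | ----- | ----- | ----- | --------- | --------- | --------- | ------------- | ----- | --------- | ------------- | ------------- | -----
 True |  True |  True |  True |   False   |    True   |   False   |      True     | False |    True   |     False     |      True     | False
 True |  True |  True | False |    True   |   False   |    True   |     False     | False |   False   |      True     |     False     | False
 True |  True | False |  True |    True   |    True   |    True   |     False     | False |    True   |     False     |     False     | False
 True |  True | False | False |   False   |   False   |   False   |      True     | False |   False   |      True     |      True     | False
 True | False |  True |  True |   False   |    True   |   False   |      True     |  True |    True   |     False     |      True     | False
 True | False |  True | False |    True   |   False   |    True   |     False     |  True |   False   |      True     |     False     | False
 True | False | False |  True |    True   |    True   |    True   |     False     |  True |    True   |     False     |     False     | False
 True | False | False | False |   False   |   False   |   False   |      True     |  True |   False   |      True     |      True     | False
False |  True |  True |  True |   False   |   False   |   False   |      True     | False |   False   |      True     |      True     | False
False |  True |  True | False |    True   |    True   |    True   |     False     | False |    True   |     False     |     False     | False
False |  True | False |  True |    True   |   False   |    True   |     False     | False |   False   |      True     |     False     | False
False |  True | False | False |   False   |    True   |   False   |      True     | False |    True   |     False     |      True     | False
False | False |  True |  True |   False   |   False   |   False   |      True     |  True |   False   |      True     |      True     | False
False | False |  True | False |    True   |    True   |    True   |     False     |  True |    True   |     False     |     False     | False
False | False | False |  True |    True   |   False   |    True   |     False     |  True |   False   |      True     |     False     | False
False | False | False | False |   False   |    True   |   False   |      True     |  True |    True   |     False     |      True     | False
Every row is False, so the formula is a contradiction.

contradiction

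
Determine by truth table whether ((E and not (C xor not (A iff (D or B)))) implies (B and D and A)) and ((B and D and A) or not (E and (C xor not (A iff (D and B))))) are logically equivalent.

  A   |   B   |   C   |   D   |   E   |   φ   |   ψ  
----- | ----- | ----- | ----- | ----- | ----- | -----
 True |  True |  True |  True |  True |  True |  True
 True |  True |  True |  True | False |  True |  True
 True |  True |  True | False |  True |  True |  True
 True |  True |  True | False | False |  True |  True
 True |  True | False |  True |  True |  True |  True
 True |  True | False |  True | False |  True |  True
 True |  True | False | False |  True | False | False
 True |  True | False | False | False |  True |  True
 True | False |  True |  True |  True |  True |  True
 True | False |  True |  True | False |  True |  True
 True | False |  True | False |  True | False |  True
 True | False |  True | False | False |  True |  True
 True | False | False |  True |  True | False | False
 True | False | False |  True | False |  True |  True
 True | False | False | False |  True |  True | False
 True | False | False | False | False |  True |  True
False |  True |  True |  True |  True | False |  True
False |  True |  True |  True | False |  True |  True
False |  True |  True | False |  True | False | False
False |  True |  True | False | False |  True |  True
False |  True | False |  True |  True |  True | False
False |  True | False |  True | False |  True |  True
False |  True | False | False |  True |  True |  True
False |  True | False | False | False |  True |  True
False | False |  True |  True |  True | False | False
False | False |  True |  True | False |  True |  True
False | False |  True | False |  True |  True | False
False | False |  True | False | False |  True |  True
False | False | False |  True |  True |  True |  True
False | False | False |  True | False |  True |  True
False | False | False | False |  True | False |  True
False | False | False | False | False |  True |  True
The columns differ at A=True, B=False, C=True, D=False, E=True (φ=False, ψ=True), so they are not equivalent.

not equivalent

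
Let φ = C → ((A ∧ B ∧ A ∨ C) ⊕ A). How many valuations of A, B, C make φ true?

A | B | C || (A ∧ B) | ((A ∧ B) ∧ A) | (((A ∧ B) ∧ A) ∨ C) | ((((A ∧ B) ∧ A) ∨ C) ⊕ A) | (C → ((((A ∧ B) ∧ A) ∨ C) ⊕ A))
T | T | T ||    T    |       T       |          T          |             F             |                F               
T | T | F ||    T    |       T       |          T          |             F             |                T               
T | F | T ||    F    |       F       |          T          |             F             |                F               
T | F | F ||    F    |       F       |          F          |             T             |                T               
F | T | T ||    F    |       F       |          T          |             T             |                T               
F | T | F ||    F    |       F       |          F          |             F             |                T               
F | F | T ||    F    |       F       |          T          |             T             |                T               
F | F | F ||    F    |       F       |          F          |             F             |                T               
The formula is true on 6 of the 8 rows.

6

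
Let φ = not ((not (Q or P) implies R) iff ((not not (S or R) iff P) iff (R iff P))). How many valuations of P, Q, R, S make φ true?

P | Q | R | S || (Q or P) | not (Q or P) | (not (Q or P) implies R) | (S or R) | not (S or R) | not not (S or R) | (not not (S or R) iff P) | (R iff P) | φ
0 | 0 | 0 | 0 ||    0     |      1       |            0             |    0     |      1       |        0         |            1             |     1     | 1
0 | 0 | 0 | 1 ||    0     |      1       |            0             |    1     |      0       |        1         |            0             |     1     | 0
0 | 0 | 1 | 0 ||    0     |      1       |            1             |    1     |      0       |        1         |            0             |     0     | 0
0 | 0 | 1 | 1 ||    0     |      1       |            1             |    1     |      0       |        1         |            0             |     0     | 0
0 | 1 | 0 | 0 ||    1     |      0       |            1             |    0     |      1       |        0         |            1             |     1     | 0
0 | 1 | 0 | 1 ||    1     |      0       |            1             |    1     |      0       |        1         |            0             |     1     | 1
0 | 1 | 1 | 0 ||    1     |      0       |            1             |    1     |      0       |        1         |            0             |     0     | 0
0 | 1 | 1 | 1 ||    1     |      0       |            1             |    1     |      0       |        1         |            0             |     0     | 0
1 | 0 | 0 | 0 ||    1     |      0       |            1             |    0     |      1       |        0         |            0             |     0     | 0
1 | 0 | 0 | 1 ||    1     |      0       |            1             |    1     |      0       |        1         |            1             |     0     | 1
1 | 0 | 1 | 0 ||    1     |      0       |            1             |    1     |      0       |        1         |            1             |     1     | 0
1 | 0 | 1 | 1 ||    1     |      0       |            1             |    1     |      0       |        1         |            1             |     1     | 0
1 | 1 | 0 | 0 ||    1     |      0       |            1             |    0     |      1       |        0         |            0             |     0     | 0
1 | 1 | 0 | 1 ||    1     |      0       |            1             |    1     |      0       |        1         |            1             |     0     | 1
1 | 1 | 1 | 0 ||    1     |      0       |            1             |    1     |      0       |        1         |            1             |     1     | 0
1 | 1 | 1 | 1 ||    1     |      0       |            1             |    1     |      0       |        1         |            1             |     1     | 0
The formula is true on 4 of the 16 rows.

4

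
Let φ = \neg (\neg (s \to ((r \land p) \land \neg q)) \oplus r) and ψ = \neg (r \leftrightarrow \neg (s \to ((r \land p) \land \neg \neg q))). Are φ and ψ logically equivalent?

not equivalent

  p   |   q   |   r   |   s   ||   φ   |   ψ  
 True |  True |  True |  True ||  True |  True
 True |  True |  True | False || False |  True
 True |  True | False |  True || False |  True
 True |  True | False | False ||  True | False
 True | False |  True |  True || False | False
 True | False |  True | False || False |  True
 True | False | False |  True || False |  True
 True | False | False | False ||  True | False
False |  True |  True |  True ||  True | False
False |  True |  True | False || False |  True
False |  True | False |  True || False |  True
False |  True | False | False ||  True | False
False | False |  True |  True ||  True | False
False | False |  True | False || False |  True
False | False | False |  True || False |  True
False | False | False | False ||  True | False
The columns differ at p=True, q=True, r=True, s=False (φ=False, ψ=True), so they are not equivalent.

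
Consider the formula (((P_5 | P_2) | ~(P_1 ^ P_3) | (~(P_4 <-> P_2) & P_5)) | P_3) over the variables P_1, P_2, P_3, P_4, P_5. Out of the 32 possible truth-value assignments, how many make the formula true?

P_1 | P_2 | P_3 | P_4 | P_5 || φ
 F  |  F  |  F  |  F  |  F  || T
 F  |  F  |  F  |  F  |  T  || T
 F  |  F  |  F  |  T  |  F  || T
 F  |  F  |  F  |  T  |  T  || T
 F  |  F  |  T  |  F  |  F  || T
 F  |  F  |  T  |  F  |  T  || T
 F  |  F  |  T  |  T  |  F  || T
 F  |  F  |  T  |  T  |  T  || T
 F  |  T  |  F  |  F  |  F  || T
 F  |  T  |  F  |  F  |  T  || T
 F  |  T  |  F  |  T  |  F  || T
 F  |  T  |  F  |  T  |  T  || T
 F  |  T  |  T  |  F  |  F  || T
 F  |  T  |  T  |  F  |  T  || T
 F  |  T  |  T  |  T  |  F  || T
 F  |  T  |  T  |  T  |  T  || T
 T  |  F  |  F  |  F  |  F  || F
 T  |  F  |  F  |  F  |  T  || T
 T  |  F  |  F  |  T  |  F  || F
 T  |  F  |  F  |  T  |  T  || T
 T  |  F  |  T  |  F  |  F  || T
 T  |  F  |  T  |  F  |  T  || T
 T  |  F  |  T  |  T  |  F  || T
 T  |  F  |  T  |  T  |  T  || T
 T  |  T  |  F  |  F  |  F  || T
 T  |  T  |  F  |  F  |  T  || T
 T  |  T  |  F  |  T  |  F  || T
 T  |  T  |  F  |  T  |  T  || T
 T  |  T  |  T  |  F  |  F  || T
 T  |  T  |  T  |  F  |  T  || T
 T  |  T  |  T  |  T  |  F  || T
 T  |  T  |  T  |  T  |  T  || T
The formula is true on 30 of the 32 rows.

30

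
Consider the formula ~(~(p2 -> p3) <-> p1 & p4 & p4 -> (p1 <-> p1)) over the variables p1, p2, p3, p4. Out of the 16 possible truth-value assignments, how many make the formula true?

12

  p1     p2     p3     p4   |    φ  
 True   True   True   True  |   True
 True   True   True  False  |   True
 True   True  False   True  |  False
 True   True  False  False  |  False
 True  False   True   True  |   True
 True  False   True  False  |   True
 True  False  False   True  |   True
 True  False  False  False  |   True
False   True   True   True  |   True
False   True   True  False  |   True
False   True  False   True  |  False
False   True  False  False  |  False
False  False   True   True  |   True
False  False   True  False  |   True
False  False  False   True  |   True
False  False  False  False  |   True
The formula is true on 12 of the 16 rows.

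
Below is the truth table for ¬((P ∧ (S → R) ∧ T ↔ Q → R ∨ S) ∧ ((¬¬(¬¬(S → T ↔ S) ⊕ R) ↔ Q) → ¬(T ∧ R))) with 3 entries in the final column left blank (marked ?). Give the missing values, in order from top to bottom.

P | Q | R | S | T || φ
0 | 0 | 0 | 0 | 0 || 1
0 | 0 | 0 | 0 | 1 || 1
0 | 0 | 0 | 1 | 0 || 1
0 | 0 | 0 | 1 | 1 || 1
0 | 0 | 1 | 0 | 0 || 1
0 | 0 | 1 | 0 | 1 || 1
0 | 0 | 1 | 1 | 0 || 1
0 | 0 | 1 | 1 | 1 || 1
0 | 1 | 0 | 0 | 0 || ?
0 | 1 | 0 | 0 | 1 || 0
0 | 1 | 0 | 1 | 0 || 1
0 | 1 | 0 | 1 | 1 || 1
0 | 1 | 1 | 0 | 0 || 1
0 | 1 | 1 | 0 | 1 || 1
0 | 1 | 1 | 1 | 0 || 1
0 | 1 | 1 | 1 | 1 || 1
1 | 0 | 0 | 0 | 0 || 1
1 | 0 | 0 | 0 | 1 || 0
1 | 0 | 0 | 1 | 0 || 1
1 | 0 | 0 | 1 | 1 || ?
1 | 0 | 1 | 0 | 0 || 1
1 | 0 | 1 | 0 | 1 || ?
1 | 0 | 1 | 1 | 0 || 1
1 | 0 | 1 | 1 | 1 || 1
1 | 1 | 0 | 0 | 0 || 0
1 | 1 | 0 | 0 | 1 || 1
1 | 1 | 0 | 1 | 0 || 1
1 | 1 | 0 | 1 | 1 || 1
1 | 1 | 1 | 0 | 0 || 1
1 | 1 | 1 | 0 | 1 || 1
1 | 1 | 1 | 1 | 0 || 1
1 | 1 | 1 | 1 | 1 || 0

0, 1, 0

Row P=0, Q=1, R=0, S=0, T=0: (P ∧ (S → R) ∧ T ↔ Q → R ∨ S) = 1, ((¬¬(¬¬(S → T ↔ S) ⊕ R) ↔ Q) → ¬(T ∧ R)) = 1, ((P ∧ (S → R) ∧ T ↔ Q → R ∨ S) ∧ ((¬¬(¬¬(S → T ↔ S) ⊕ R) ↔ Q) → ¬(T ∧ R))) = 1, so the formula = 0.
Row P=1, Q=0, R=0, S=1, T=1: (P ∧ (S → R) ∧ T ↔ Q → R ∨ S) = 0, ((¬¬(¬¬(S → T ↔ S) ⊕ R) ↔ Q) → ¬(T ∧ R)) = 1, ((P ∧ (S → R) ∧ T ↔ Q → R ∨ S) ∧ ((¬¬(¬¬(S → T ↔ S) ⊕ R) ↔ Q) → ¬(T ∧ R))) = 0, so the formula = 1.
Row P=1, Q=0, R=1, S=0, T=1: (P ∧ (S → R) ∧ T ↔ Q → R ∨ S) = 1, ((¬¬(¬¬(S → T ↔ S) ⊕ R) ↔ Q) → ¬(T ∧ R)) = 1, ((P ∧ (S → R) ∧ T ↔ Q → R ∨ S) ∧ ((¬¬(¬¬(S → T ↔ S) ⊕ R) ↔ Q) → ¬(T ∧ R))) = 1, so the formula = 0.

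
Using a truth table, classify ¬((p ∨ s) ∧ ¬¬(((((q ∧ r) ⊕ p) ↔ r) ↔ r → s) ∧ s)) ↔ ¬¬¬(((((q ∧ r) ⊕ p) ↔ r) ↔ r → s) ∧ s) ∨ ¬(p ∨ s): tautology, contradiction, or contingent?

p  q  r  s  |  φ
T  T  T  T  |  T
T  T  T  F  |  T
T  T  F  T  |  T
T  T  F  F  |  T
T  F  T  T  |  T
T  F  T  F  |  T
T  F  F  T  |  T
T  F  F  F  |  T
F  T  T  T  |  T
F  T  T  F  |  T
F  T  F  T  |  T
F  T  F  F  |  T
F  F  T  T  |  T
F  F  T  F  |  T
F  F  F  T  |  T
F  F  F  F  |  T
Every row is T, so the formula is a tautology.

tautology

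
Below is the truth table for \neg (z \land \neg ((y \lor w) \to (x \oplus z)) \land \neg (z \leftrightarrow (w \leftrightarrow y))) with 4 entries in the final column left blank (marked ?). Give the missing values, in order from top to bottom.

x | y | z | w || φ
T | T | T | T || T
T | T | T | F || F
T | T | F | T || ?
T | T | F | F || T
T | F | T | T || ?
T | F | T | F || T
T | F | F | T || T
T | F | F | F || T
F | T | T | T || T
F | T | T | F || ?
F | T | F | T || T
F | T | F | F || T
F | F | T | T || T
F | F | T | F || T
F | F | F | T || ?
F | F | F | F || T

T, F, T, T

Row x=T, y=T, z=F, w=T: \neg ((y \lor w) \to (x \oplus z)) = F, \neg (z \leftrightarrow (w \leftrightarrow y)) = T, (z \land \neg ((y \lor w) \to (x \oplus z)) \land \neg (z \leftrightarrow (w \leftrightarrow y))) = F, so the formula = T.
Row x=T, y=F, z=T, w=T: \neg ((y \lor w) \to (x \oplus z)) = T, \neg (z \leftrightarrow (w \leftrightarrow y)) = T, (z \land \neg ((y \lor w) \to (x \oplus z)) \land \neg (z \leftrightarrow (w \leftrightarrow y))) = T, so the formula = F.
Row x=F, y=T, z=T, w=F: \neg ((y \lor w) \to (x \oplus z)) = F, \neg (z \leftrightarrow (w \leftrightarrow y)) = T, (z \land \neg ((y \lor w) \to (x \oplus z)) \land \neg (z \leftrightarrow (w \leftrightarrow y))) = F, so the formula = T.
Row x=F, y=F, z=F, w=T: \neg ((y \lor w) \to (x \oplus z)) = T, \neg (z \leftrightarrow (w \leftrightarrow y)) = F, (z \land \neg ((y \lor w) \to (x \oplus z)) \land \neg (z \leftrightarrow (w \leftrightarrow y))) = F, so the formula = T.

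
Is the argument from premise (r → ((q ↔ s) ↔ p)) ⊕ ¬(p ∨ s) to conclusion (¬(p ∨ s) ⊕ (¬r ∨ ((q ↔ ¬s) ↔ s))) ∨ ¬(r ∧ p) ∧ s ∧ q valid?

no

p  q  r  s  |  φ  ψ
T  T  T  T  |  T  F
T  T  T  F  |  F  F
T  T  F  T  |  T  T
T  T  F  F  |  T  T
T  F  T  T  |  F  T
T  F  T  F  |  T  T
T  F  F  T  |  T  T
T  F  F  F  |  T  T
F  T  T  T  |  F  T
F  T  T  F  |  F  T
F  T  F  T  |  T  T
F  T  F  F  |  F  F
F  F  T  T  |  T  T
F  F  T  F  |  T  F
F  F  F  T  |  T  T
F  F  F  F  |  F  F
At p=T, q=T, r=T, s=T we have φ true but ψ false, so φ does not entail ψ.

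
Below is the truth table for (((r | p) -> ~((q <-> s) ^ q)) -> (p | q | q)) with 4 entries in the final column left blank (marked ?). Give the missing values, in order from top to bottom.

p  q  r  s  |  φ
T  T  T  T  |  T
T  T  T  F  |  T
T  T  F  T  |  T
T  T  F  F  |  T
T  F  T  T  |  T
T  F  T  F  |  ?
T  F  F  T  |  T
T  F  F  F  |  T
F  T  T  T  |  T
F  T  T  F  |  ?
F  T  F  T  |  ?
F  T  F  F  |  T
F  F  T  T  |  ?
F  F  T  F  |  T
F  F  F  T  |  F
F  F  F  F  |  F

T, T, T, F

Row p=T, q=F, r=T, s=F: ((r | p) -> ~((q <-> s) ^ q)) = F, (p | q | q) = T, so the formula = T.
Row p=F, q=T, r=T, s=F: ((r | p) -> ~((q <-> s) ^ q)) = F, (p | q | q) = T, so the formula = T.
Row p=F, q=T, r=F, s=T: ((r | p) -> ~((q <-> s) ^ q)) = T, (p | q | q) = T, so the formula = T.
Row p=F, q=F, r=T, s=T: ((r | p) -> ~((q <-> s) ^ q)) = T, (p | q | q) = F, so the formula = F.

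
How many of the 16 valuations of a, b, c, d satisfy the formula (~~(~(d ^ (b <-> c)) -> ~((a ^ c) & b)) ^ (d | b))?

6

a  b  c  d     (b <-> c)  (d ^ (b <-> c))  ~(d ^ (b <-> c))  (a ^ c)  ((a ^ c) & b)  ~((a ^ c) & b)  (d | b)  φ
0  0  0  0         1             1                0             0           0              1            0     1
0  0  0  1         1             0                1             0           0              1            1     0
0  0  1  0         0             0                1             1           0              1            0     1
0  0  1  1         0             1                0             1           0              1            1     0
0  1  0  0         0             0                1             0           0              1            1     0
0  1  0  1         0             1                0             0           0              1            1     0
0  1  1  0         1             1                0             1           1              0            1     0
0  1  1  1         1             0                1             1           1              0            1     1
1  0  0  0         1             1                0             1           0              1            0     1
1  0  0  1         1             0                1             1           0              1            1     0
1  0  1  0         0             0                1             0           0              1            0     1
1  0  1  1         0             1                0             0           0              1            1     0
1  1  0  0         0             0                1             1           1              0            1     1
1  1  0  1         0             1                0             1           1              0            1     0
1  1  1  0         1             1                0             0           0              1            1     0
1  1  1  1         1             0                1             0           0              1            1     0
The formula is true on 6 of the 16 rows.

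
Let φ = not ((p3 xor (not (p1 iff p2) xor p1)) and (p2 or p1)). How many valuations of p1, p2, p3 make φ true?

p1  p2  p3  |  (p1 iff p2)  not (p1 iff p2)  (not (p1 iff p2) xor p1)  (p2 or p1)  φ
T   T   T   |       T              F                    T                  T       T
T   T   F   |       T              F                    T                  T       F
T   F   T   |       F              T                    F                  T       F
T   F   F   |       F              T                    F                  T       T
F   T   T   |       F              T                    T                  T       T
F   T   F   |       F              T                    T                  T       F
F   F   T   |       T              F                    F                  F       T
F   F   F   |       T              F                    F                  F       T
The formula is true on 5 of the 8 rows.

5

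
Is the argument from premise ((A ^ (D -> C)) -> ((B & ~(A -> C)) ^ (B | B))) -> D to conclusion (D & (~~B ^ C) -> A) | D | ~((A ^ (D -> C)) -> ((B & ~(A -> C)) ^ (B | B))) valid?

yes

A | B | C | D | φ | ψ
- | - | - | - | - | -
0 | 0 | 0 | 0 | 1 | 1
0 | 0 | 0 | 1 | 1 | 1
0 | 0 | 1 | 0 | 1 | 1
0 | 0 | 1 | 1 | 1 | 1
0 | 1 | 0 | 0 | 0 | 1
0 | 1 | 0 | 1 | 1 | 1
0 | 1 | 1 | 0 | 0 | 1
0 | 1 | 1 | 1 | 1 | 1
1 | 0 | 0 | 0 | 0 | 1
1 | 0 | 0 | 1 | 1 | 1
1 | 0 | 1 | 0 | 0 | 1
1 | 0 | 1 | 1 | 1 | 1
1 | 1 | 0 | 0 | 0 | 1
1 | 1 | 0 | 1 | 1 | 1
1 | 1 | 1 | 0 | 0 | 1
1 | 1 | 1 | 1 | 1 | 1
In every row where φ is true, ψ is also true, so φ ⊨ ψ.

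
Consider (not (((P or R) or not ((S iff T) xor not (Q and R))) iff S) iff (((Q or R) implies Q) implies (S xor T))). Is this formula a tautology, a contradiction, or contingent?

P | Q | R | S | T || φ
1 | 1 | 1 | 1 | 1 || 1
1 | 1 | 1 | 1 | 0 || 0
1 | 1 | 1 | 0 | 1 || 1
1 | 1 | 1 | 0 | 0 || 0
1 | 1 | 0 | 1 | 1 || 1
1 | 1 | 0 | 1 | 0 || 0
1 | 1 | 0 | 0 | 1 || 1
1 | 1 | 0 | 0 | 0 || 0
1 | 0 | 1 | 1 | 1 || 0
1 | 0 | 1 | 1 | 0 || 0
1 | 0 | 1 | 0 | 1 || 1
1 | 0 | 1 | 0 | 0 || 1
1 | 0 | 0 | 1 | 1 || 1
1 | 0 | 0 | 1 | 0 || 0
1 | 0 | 0 | 0 | 1 || 1
1 | 0 | 0 | 0 | 0 || 0
0 | 1 | 1 | 1 | 1 || 1
0 | 1 | 1 | 1 | 0 || 0
0 | 1 | 1 | 0 | 1 || 1
0 | 1 | 1 | 0 | 0 || 0
0 | 1 | 0 | 1 | 1 || 1
0 | 1 | 0 | 1 | 0 || 1
0 | 1 | 0 | 0 | 1 || 0
0 | 1 | 0 | 0 | 0 || 0
0 | 0 | 1 | 1 | 1 || 0
0 | 0 | 1 | 1 | 0 || 0
0 | 0 | 1 | 0 | 1 || 1
0 | 0 | 1 | 0 | 0 || 1
0 | 0 | 0 | 1 | 1 || 1
0 | 0 | 0 | 1 | 0 || 1
0 | 0 | 0 | 0 | 1 || 0
0 | 0 | 0 | 0 | 0 || 0
16 of 32 rows are 1, so the formula is contingent.

contingent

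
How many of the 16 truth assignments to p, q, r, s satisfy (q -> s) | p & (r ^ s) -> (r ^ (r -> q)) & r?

p  q  r  s     (q -> s)  (r ^ s)  (p & (r ^ s))  ((q -> s) | (p & (r ^ s)))  (r -> q)  (r ^ (r -> q))  ((r ^ (r -> q)) & r)  φ
T  T  T  T        T         F           F                    T                  T            F                  F            F
T  T  T  F        F         T           T                    T                  T            F                  F            F
T  T  F  T        T         T           T                    T                  T            T                  F            F
T  T  F  F        F         F           F                    F                  T            T                  F            T
T  F  T  T        T         F           F                    T                  F            T                  T            T
T  F  T  F        T         T           T                    T                  F            T                  T            T
T  F  F  T        T         T           T                    T                  T            T                  F            F
T  F  F  F        T         F           F                    T                  T            T                  F            F
F  T  T  T        T         F           F                    T                  T            F                  F            F
F  T  T  F        F         T           F                    F                  T            F                  F            T
F  T  F  T        T         T           F                    T                  T            T                  F            F
F  T  F  F        F         F           F                    F                  T            T                  F            T
F  F  T  T        T         F           F                    T                  F            T                  T            T
F  F  T  F        T         T           F                    T                  F            T                  T            T
F  F  F  T        T         T           F                    T                  T            T                  F            F
F  F  F  F        T         F           F                    T                  T            T                  F            F
The formula is true on 7 of the 16 rows.

7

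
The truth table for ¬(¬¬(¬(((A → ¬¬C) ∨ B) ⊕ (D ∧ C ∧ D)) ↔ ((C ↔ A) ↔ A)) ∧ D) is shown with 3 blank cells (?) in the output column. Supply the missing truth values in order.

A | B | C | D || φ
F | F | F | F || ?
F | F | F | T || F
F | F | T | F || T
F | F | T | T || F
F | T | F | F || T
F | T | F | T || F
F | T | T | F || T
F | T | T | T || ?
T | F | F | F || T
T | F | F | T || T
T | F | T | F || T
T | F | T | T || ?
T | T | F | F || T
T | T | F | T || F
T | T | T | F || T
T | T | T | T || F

Row A=F, B=F, C=F, D=F: ¬¬(¬(((A → ¬¬C) ∨ B) ⊕ (D ∧ C ∧ D)) ↔ ((C ↔ A) ↔ A)) = T, (¬¬(¬(((A → ¬¬C) ∨ B) ⊕ (D ∧ C ∧ D)) ↔ ((C ↔ A) ↔ A)) ∧ D) = F, so the formula = T.
Row A=F, B=T, C=T, D=T: ¬¬(¬(((A → ¬¬C) ∨ B) ⊕ (D ∧ C ∧ D)) ↔ ((C ↔ A) ↔ A)) = T, (¬¬(¬(((A → ¬¬C) ∨ B) ⊕ (D ∧ C ∧ D)) ↔ ((C ↔ A) ↔ A)) ∧ D) = T, so the formula = F.
Row A=T, B=F, C=T, D=T: ¬¬(¬(((A → ¬¬C) ∨ B) ⊕ (D ∧ C ∧ D)) ↔ ((C ↔ A) ↔ A)) = T, (¬¬(¬(((A → ¬¬C) ∨ B) ⊕ (D ∧ C ∧ D)) ↔ ((C ↔ A) ↔ A)) ∧ D) = T, so the formula = F.

T, F, F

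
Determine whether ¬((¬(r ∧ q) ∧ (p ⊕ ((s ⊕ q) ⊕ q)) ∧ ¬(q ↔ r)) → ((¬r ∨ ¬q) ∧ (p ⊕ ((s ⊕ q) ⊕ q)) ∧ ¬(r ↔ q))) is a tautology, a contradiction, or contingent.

contradiction

p  q  r  s  |  φ
1  1  1  1  |  0
1  1  1  0  |  0
1  1  0  1  |  0
1  1  0  0  |  0
1  0  1  1  |  0
1  0  1  0  |  0
1  0  0  1  |  0
1  0  0  0  |  0
0  1  1  1  |  0
0  1  1  0  |  0
0  1  0  1  |  0
0  1  0  0  |  0
0  0  1  1  |  0
0  0  1  0  |  0
0  0  0  1  |  0
0  0  0  0  |  0
Every row is 0, so the formula is a contradiction.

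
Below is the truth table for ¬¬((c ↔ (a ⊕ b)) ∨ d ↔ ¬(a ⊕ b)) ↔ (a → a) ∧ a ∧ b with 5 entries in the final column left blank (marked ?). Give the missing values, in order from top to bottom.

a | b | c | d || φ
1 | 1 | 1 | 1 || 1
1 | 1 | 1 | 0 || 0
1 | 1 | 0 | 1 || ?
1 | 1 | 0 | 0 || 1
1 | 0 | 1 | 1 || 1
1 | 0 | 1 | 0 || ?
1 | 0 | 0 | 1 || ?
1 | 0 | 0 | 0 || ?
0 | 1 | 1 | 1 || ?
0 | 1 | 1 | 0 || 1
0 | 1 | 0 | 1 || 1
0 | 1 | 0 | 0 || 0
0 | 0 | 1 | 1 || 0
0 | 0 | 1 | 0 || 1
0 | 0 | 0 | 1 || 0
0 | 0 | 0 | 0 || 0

1, 1, 1, 0, 1

Row a=1, b=1, c=0, d=1: ¬¬((c ↔ (a ⊕ b)) ∨ d ↔ ¬(a ⊕ b)) = 1, ((a → a) ∧ a ∧ b) = 1, so the formula = 1.
Row a=1, b=0, c=1, d=0: ¬¬((c ↔ (a ⊕ b)) ∨ d ↔ ¬(a ⊕ b)) = 0, ((a → a) ∧ a ∧ b) = 0, so the formula = 1.
Row a=1, b=0, c=0, d=1: ¬¬((c ↔ (a ⊕ b)) ∨ d ↔ ¬(a ⊕ b)) = 0, ((a → a) ∧ a ∧ b) = 0, so the formula = 1.
Row a=1, b=0, c=0, d=0: ¬¬((c ↔ (a ⊕ b)) ∨ d ↔ ¬(a ⊕ b)) = 1, ((a → a) ∧ a ∧ b) = 0, so the formula = 0.
Row a=0, b=1, c=1, d=1: ¬¬((c ↔ (a ⊕ b)) ∨ d ↔ ¬(a ⊕ b)) = 0, ((a → a) ∧ a ∧ b) = 0, so the formula = 1.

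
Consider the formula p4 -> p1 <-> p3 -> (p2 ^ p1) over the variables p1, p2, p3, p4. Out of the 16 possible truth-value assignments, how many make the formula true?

10

p1 | p2 | p3 | p4 || (p4 -> p1) | (p2 ^ p1) | (p3 -> (p2 ^ p1)) | ((p4 -> p1) <-> (p3 -> (p2 ^ p1)))
F  | F  | F  | F  ||     T      |     F     |         T         |                 T                 
F  | F  | F  | T  ||     F      |     F     |         T         |                 F                 
F  | F  | T  | F  ||     T      |     F     |         F         |                 F                 
F  | F  | T  | T  ||     F      |     F     |         F         |                 T                 
F  | T  | F  | F  ||     T      |     T     |         T         |                 T                 
F  | T  | F  | T  ||     F      |     T     |         T         |                 F                 
F  | T  | T  | F  ||     T      |     T     |         T         |                 T                 
F  | T  | T  | T  ||     F      |     T     |         T         |                 F                 
T  | F  | F  | F  ||     T      |     T     |         T         |                 T                 
T  | F  | F  | T  ||     T      |     T     |         T         |                 T                 
T  | F  | T  | F  ||     T      |     T     |         T         |                 T                 
T  | F  | T  | T  ||     T      |     T     |         T         |                 T                 
T  | T  | F  | F  ||     T      |     F     |         T         |                 T                 
T  | T  | F  | T  ||     T      |     F     |         T         |                 T                 
T  | T  | T  | F  ||     T      |     F     |         F         |                 F                 
T  | T  | T  | T  ||     T      |     F     |         F         |                 F                 
The formula is true on 10 of the 16 rows.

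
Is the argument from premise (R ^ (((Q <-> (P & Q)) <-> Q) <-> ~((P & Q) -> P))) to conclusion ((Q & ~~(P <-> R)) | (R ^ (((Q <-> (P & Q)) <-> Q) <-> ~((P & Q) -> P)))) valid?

P | Q | R | φ | ψ
- | - | - | - | -
0 | 0 | 0 | 1 | 1
0 | 0 | 1 | 0 | 0
0 | 1 | 0 | 1 | 1
0 | 1 | 1 | 0 | 0
1 | 0 | 0 | 1 | 1
1 | 0 | 1 | 0 | 0
1 | 1 | 0 | 0 | 0
1 | 1 | 1 | 1 | 1
In every row where φ is true, ψ is also true, so φ ⊨ ψ.

yes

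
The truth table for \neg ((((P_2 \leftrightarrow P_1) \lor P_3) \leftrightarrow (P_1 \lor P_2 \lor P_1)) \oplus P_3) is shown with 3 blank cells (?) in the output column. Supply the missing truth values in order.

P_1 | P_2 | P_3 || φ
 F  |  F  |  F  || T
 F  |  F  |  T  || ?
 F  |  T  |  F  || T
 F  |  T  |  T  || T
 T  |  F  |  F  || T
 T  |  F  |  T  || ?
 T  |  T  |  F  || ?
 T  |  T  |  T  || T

F, T, F

Row P_1=F, P_2=F, P_3=T: (((P_2 \leftrightarrow P_1) \lor P_3) \leftrightarrow (P_1 \lor P_2 \lor P_1)) = F, ((((P_2 \leftrightarrow P_1) \lor P_3) \leftrightarrow (P_1 \lor P_2 \lor P_1)) \oplus P_3) = T, so the formula = F.
Row P_1=T, P_2=F, P_3=T: (((P_2 \leftrightarrow P_1) \lor P_3) \leftrightarrow (P_1 \lor P_2 \lor P_1)) = T, ((((P_2 \leftrightarrow P_1) \lor P_3) \leftrightarrow (P_1 \lor P_2 \lor P_1)) \oplus P_3) = F, so the formula = T.
Row P_1=T, P_2=T, P_3=F: (((P_2 \leftrightarrow P_1) \lor P_3) \leftrightarrow (P_1 \lor P_2 \lor P_1)) = T, ((((P_2 \leftrightarrow P_1) \lor P_3) \leftrightarrow (P_1 \lor P_2 \lor P_1)) \oplus P_3) = T, so the formula = F.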